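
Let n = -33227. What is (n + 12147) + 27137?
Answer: 6057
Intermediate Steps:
(n + 12147) + 27137 = (-33227 + 12147) + 27137 = -21080 + 27137 = 6057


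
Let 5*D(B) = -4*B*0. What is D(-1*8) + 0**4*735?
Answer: 0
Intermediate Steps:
D(B) = 0 (D(B) = (-4*B*0)/5 = (1/5)*0 = 0)
D(-1*8) + 0**4*735 = 0 + 0**4*735 = 0 + 0*735 = 0 + 0 = 0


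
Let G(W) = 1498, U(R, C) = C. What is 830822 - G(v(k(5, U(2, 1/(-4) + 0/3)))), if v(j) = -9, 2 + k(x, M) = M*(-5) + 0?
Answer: 829324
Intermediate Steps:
k(x, M) = -2 - 5*M (k(x, M) = -2 + (M*(-5) + 0) = -2 + (-5*M + 0) = -2 - 5*M)
830822 - G(v(k(5, U(2, 1/(-4) + 0/3)))) = 830822 - 1*1498 = 830822 - 1498 = 829324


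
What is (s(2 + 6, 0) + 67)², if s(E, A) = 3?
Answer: 4900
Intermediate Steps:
(s(2 + 6, 0) + 67)² = (3 + 67)² = 70² = 4900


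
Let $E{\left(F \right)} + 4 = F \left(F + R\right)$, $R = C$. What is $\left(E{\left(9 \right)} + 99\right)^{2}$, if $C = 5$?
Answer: $48841$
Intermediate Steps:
$R = 5$
$E{\left(F \right)} = -4 + F \left(5 + F\right)$ ($E{\left(F \right)} = -4 + F \left(F + 5\right) = -4 + F \left(5 + F\right)$)
$\left(E{\left(9 \right)} + 99\right)^{2} = \left(\left(-4 + 9^{2} + 5 \cdot 9\right) + 99\right)^{2} = \left(\left(-4 + 81 + 45\right) + 99\right)^{2} = \left(122 + 99\right)^{2} = 221^{2} = 48841$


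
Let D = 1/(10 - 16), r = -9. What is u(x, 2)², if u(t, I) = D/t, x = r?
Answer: 1/2916 ≈ 0.00034294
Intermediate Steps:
x = -9
D = -⅙ (D = 1/(-6) = -⅙ ≈ -0.16667)
u(t, I) = -1/(6*t)
u(x, 2)² = (-⅙/(-9))² = (-⅙*(-⅑))² = (1/54)² = 1/2916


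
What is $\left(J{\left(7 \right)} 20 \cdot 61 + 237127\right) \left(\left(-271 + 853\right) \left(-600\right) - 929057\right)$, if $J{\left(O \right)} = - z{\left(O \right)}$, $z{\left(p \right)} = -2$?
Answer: $-306228194719$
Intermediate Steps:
$J{\left(O \right)} = 2$ ($J{\left(O \right)} = \left(-1\right) \left(-2\right) = 2$)
$\left(J{\left(7 \right)} 20 \cdot 61 + 237127\right) \left(\left(-271 + 853\right) \left(-600\right) - 929057\right) = \left(2 \cdot 20 \cdot 61 + 237127\right) \left(\left(-271 + 853\right) \left(-600\right) - 929057\right) = \left(40 \cdot 61 + 237127\right) \left(582 \left(-600\right) - 929057\right) = \left(2440 + 237127\right) \left(-349200 - 929057\right) = 239567 \left(-1278257\right) = -306228194719$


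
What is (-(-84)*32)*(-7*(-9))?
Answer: 169344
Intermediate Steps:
(-(-84)*32)*(-7*(-9)) = -84*(-32)*63 = 2688*63 = 169344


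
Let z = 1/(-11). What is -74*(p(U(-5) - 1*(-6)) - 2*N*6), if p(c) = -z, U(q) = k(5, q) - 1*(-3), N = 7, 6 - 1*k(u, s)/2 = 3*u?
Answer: 68302/11 ≈ 6209.3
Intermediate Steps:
k(u, s) = 12 - 6*u
U(q) = -15 (U(q) = (12 - 6*5) - 1*(-3) = (12 - 30) + 3 = -18 + 3 = -15)
z = -1/11 (z = 1*(-1/11) = -1/11 ≈ -0.090909)
p(c) = 1/11 (p(c) = -1*(-1/11) = 1/11)
-74*(p(U(-5) - 1*(-6)) - 2*N*6) = -74*(1/11 - 2*7*6) = -74*(1/11 - 14*6) = -74*(1/11 - 84) = -74*(-923/11) = 68302/11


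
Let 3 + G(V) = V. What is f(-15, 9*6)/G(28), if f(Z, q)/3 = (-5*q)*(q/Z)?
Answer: 2916/25 ≈ 116.64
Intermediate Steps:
f(Z, q) = -15*q²/Z (f(Z, q) = 3*((-5*q)*(q/Z)) = 3*(-5*q²/Z) = -15*q²/Z)
G(V) = -3 + V
f(-15, 9*6)/G(28) = (-15*(9*6)²/(-15))/(-3 + 28) = -15*(-1/15)*54²/25 = -15*(-1/15)*2916*(1/25) = 2916*(1/25) = 2916/25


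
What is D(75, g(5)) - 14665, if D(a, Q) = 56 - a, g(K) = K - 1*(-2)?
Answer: -14684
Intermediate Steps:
g(K) = 2 + K (g(K) = K + 2 = 2 + K)
D(75, g(5)) - 14665 = (56 - 1*75) - 14665 = (56 - 75) - 14665 = -19 - 14665 = -14684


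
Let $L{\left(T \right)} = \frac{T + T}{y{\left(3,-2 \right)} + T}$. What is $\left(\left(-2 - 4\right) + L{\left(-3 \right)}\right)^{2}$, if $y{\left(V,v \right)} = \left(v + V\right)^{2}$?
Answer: $9$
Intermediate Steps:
$y{\left(V,v \right)} = \left(V + v\right)^{2}$
$L{\left(T \right)} = \frac{2 T}{1 + T}$ ($L{\left(T \right)} = \frac{T + T}{\left(3 - 2\right)^{2} + T} = \frac{2 T}{1^{2} + T} = \frac{2 T}{1 + T}$)
$\left(\left(-2 - 4\right) + L{\left(-3 \right)}\right)^{2} = \left(\left(-2 - 4\right) + 2 \left(-3\right) \frac{1}{1 - 3}\right)^{2} = \left(\left(-2 - 4\right) + 2 \left(-3\right) \frac{1}{-2}\right)^{2} = \left(-6 + 2 \left(-3\right) \left(- \frac{1}{2}\right)\right)^{2} = \left(-6 + 3\right)^{2} = \left(-3\right)^{2} = 9$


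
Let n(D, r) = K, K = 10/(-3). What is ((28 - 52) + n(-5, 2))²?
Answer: 6724/9 ≈ 747.11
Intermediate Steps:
K = -10/3 (K = 10*(-⅓) = -10/3 ≈ -3.3333)
n(D, r) = -10/3
((28 - 52) + n(-5, 2))² = ((28 - 52) - 10/3)² = (-24 - 10/3)² = (-82/3)² = 6724/9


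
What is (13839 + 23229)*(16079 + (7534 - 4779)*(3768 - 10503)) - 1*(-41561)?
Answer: -687197901967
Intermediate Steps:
(13839 + 23229)*(16079 + (7534 - 4779)*(3768 - 10503)) - 1*(-41561) = 37068*(16079 + 2755*(-6735)) + 41561 = 37068*(16079 - 18554925) + 41561 = 37068*(-18538846) + 41561 = -687197943528 + 41561 = -687197901967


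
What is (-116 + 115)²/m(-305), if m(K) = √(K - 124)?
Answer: -I*√429/429 ≈ -0.04828*I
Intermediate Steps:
m(K) = √(-124 + K)
(-116 + 115)²/m(-305) = (-116 + 115)²/(√(-124 - 305)) = (-1)²/(√(-429)) = 1/(I*√429) = 1*(-I*√429/429) = -I*√429/429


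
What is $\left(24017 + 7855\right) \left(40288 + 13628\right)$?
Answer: $1718410752$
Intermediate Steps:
$\left(24017 + 7855\right) \left(40288 + 13628\right) = 31872 \cdot 53916 = 1718410752$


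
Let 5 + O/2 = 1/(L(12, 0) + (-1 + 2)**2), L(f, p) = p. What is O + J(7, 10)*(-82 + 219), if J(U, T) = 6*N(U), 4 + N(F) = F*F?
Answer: 36982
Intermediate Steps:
N(F) = -4 + F**2 (N(F) = -4 + F*F = -4 + F**2)
J(U, T) = -24 + 6*U**2 (J(U, T) = 6*(-4 + U**2) = -24 + 6*U**2)
O = -8 (O = -10 + 2/(0 + (-1 + 2)**2) = -10 + 2/(0 + 1**2) = -10 + 2/(0 + 1) = -10 + 2/1 = -10 + 2*1 = -10 + 2 = -8)
O + J(7, 10)*(-82 + 219) = -8 + (-24 + 6*7**2)*(-82 + 219) = -8 + (-24 + 6*49)*137 = -8 + (-24 + 294)*137 = -8 + 270*137 = -8 + 36990 = 36982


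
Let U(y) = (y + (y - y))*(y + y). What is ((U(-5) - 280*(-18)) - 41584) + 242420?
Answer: 205926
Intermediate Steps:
U(y) = 2*y**2 (U(y) = (y + 0)*(2*y) = y*(2*y) = 2*y**2)
((U(-5) - 280*(-18)) - 41584) + 242420 = ((2*(-5)**2 - 280*(-18)) - 41584) + 242420 = ((2*25 + 5040) - 41584) + 242420 = ((50 + 5040) - 41584) + 242420 = (5090 - 41584) + 242420 = -36494 + 242420 = 205926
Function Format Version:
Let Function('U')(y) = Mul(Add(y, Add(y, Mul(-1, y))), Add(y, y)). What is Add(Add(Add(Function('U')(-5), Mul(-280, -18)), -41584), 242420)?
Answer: 205926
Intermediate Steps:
Function('U')(y) = Mul(2, Pow(y, 2)) (Function('U')(y) = Mul(Add(y, 0), Mul(2, y)) = Mul(y, Mul(2, y)) = Mul(2, Pow(y, 2)))
Add(Add(Add(Function('U')(-5), Mul(-280, -18)), -41584), 242420) = Add(Add(Add(Mul(2, Pow(-5, 2)), Mul(-280, -18)), -41584), 242420) = Add(Add(Add(Mul(2, 25), 5040), -41584), 242420) = Add(Add(Add(50, 5040), -41584), 242420) = Add(Add(5090, -41584), 242420) = Add(-36494, 242420) = 205926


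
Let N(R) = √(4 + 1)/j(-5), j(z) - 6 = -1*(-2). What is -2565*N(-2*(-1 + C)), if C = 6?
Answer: -2565*√5/8 ≈ -716.94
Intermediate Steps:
j(z) = 8 (j(z) = 6 - 1*(-2) = 6 + 2 = 8)
N(R) = √5/8 (N(R) = √(4 + 1)/8 = √5*(⅛) = √5/8)
-2565*N(-2*(-1 + C)) = -2565*√5/8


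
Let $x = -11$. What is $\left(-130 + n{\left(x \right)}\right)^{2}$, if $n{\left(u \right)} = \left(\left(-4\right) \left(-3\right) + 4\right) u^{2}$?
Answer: $3261636$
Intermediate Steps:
$n{\left(u \right)} = 16 u^{2}$ ($n{\left(u \right)} = \left(12 + 4\right) u^{2} = 16 u^{2}$)
$\left(-130 + n{\left(x \right)}\right)^{2} = \left(-130 + 16 \left(-11\right)^{2}\right)^{2} = \left(-130 + 16 \cdot 121\right)^{2} = \left(-130 + 1936\right)^{2} = 1806^{2} = 3261636$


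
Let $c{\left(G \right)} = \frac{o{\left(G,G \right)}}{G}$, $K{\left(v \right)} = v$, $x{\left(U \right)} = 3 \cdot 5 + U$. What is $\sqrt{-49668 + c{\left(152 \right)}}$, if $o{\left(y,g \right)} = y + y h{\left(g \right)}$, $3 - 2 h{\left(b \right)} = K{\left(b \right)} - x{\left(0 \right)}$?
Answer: $9 i \sqrt{614} \approx 223.01 i$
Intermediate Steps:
$x{\left(U \right)} = 15 + U$
$h{\left(b \right)} = 9 - \frac{b}{2}$ ($h{\left(b \right)} = \frac{3}{2} - \frac{b - \left(15 + 0\right)}{2} = \frac{3}{2} - \frac{b - 15}{2} = \frac{3}{2} - \frac{-15 + b}{2} = \frac{3}{2} - \left(- \frac{15}{2} + \frac{b}{2}\right) = 9 - \frac{b}{2}$)
$o{\left(y,g \right)} = y + y \left(9 - \frac{g}{2}\right)$
$c{\left(G \right)} = 10 - \frac{G}{2}$ ($c{\left(G \right)} = \frac{\frac{1}{2} G \left(20 - G\right)}{G} = 10 - \frac{G}{2}$)
$\sqrt{-49668 + c{\left(152 \right)}} = \sqrt{-49668 + \left(10 - 76\right)} = \sqrt{-49668 - 66} = \sqrt{-49734} = 9 i \sqrt{614}$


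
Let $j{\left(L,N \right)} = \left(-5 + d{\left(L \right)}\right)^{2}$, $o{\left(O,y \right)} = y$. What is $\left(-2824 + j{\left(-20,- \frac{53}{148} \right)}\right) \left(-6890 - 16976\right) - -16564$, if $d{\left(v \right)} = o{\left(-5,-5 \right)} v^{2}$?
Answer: $-95874502502$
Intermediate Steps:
$d{\left(v \right)} = - 5 v^{2}$
$j{\left(L,N \right)} = \left(-5 - 5 L^{2}\right)^{2}$
$\left(-2824 + j{\left(-20,- \frac{53}{148} \right)}\right) \left(-6890 - 16976\right) - -16564 = \left(-2824 + 25 \left(1 + \left(-20\right)^{2}\right)^{2}\right) \left(-6890 - 16976\right) - -16564 = \left(-2824 + 25 \left(1 + 400\right)^{2}\right) \left(-23866\right) + 16564 = \left(-2824 + 25 \cdot 401^{2}\right) \left(-23866\right) + 16564 = \left(-2824 + 25 \cdot 160801\right) \left(-23866\right) + 16564 = \left(-2824 + 4020025\right) \left(-23866\right) + 16564 = 4017201 \left(-23866\right) + 16564 = -95874519066 + 16564 = -95874502502$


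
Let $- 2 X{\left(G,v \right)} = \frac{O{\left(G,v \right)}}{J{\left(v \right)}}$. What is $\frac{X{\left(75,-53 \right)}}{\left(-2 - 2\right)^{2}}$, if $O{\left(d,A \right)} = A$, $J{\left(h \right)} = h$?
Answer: $- \frac{1}{32} \approx -0.03125$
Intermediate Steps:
$X{\left(G,v \right)} = - \frac{1}{2}$ ($X{\left(G,v \right)} = - \frac{v \frac{1}{v}}{2} = \left(- \frac{1}{2}\right) 1 = - \frac{1}{2}$)
$\frac{X{\left(75,-53 \right)}}{\left(-2 - 2\right)^{2}} = - \frac{1}{2 \left(-2 - 2\right)^{2}} = - \frac{1}{2 \left(-4\right)^{2}} = - \frac{1}{2 \cdot 16} = \left(- \frac{1}{2}\right) \frac{1}{16} = - \frac{1}{32}$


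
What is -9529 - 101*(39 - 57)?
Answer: -7711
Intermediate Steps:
-9529 - 101*(39 - 57) = -9529 - 101*(-18) = -9529 - 1*(-1818) = -9529 + 1818 = -7711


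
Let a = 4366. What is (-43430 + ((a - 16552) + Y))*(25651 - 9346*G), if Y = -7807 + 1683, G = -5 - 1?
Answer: -5045824980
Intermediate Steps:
G = -6
Y = -6124
(-43430 + ((a - 16552) + Y))*(25651 - 9346*G) = (-43430 + ((4366 - 16552) - 6124))*(25651 - 9346*(-6)) = (-43430 + (-12186 - 6124))*(25651 + 56076) = (-43430 - 18310)*81727 = -61740*81727 = -5045824980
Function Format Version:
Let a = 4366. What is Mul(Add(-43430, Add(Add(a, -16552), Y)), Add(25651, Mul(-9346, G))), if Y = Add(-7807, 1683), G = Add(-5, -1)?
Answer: -5045824980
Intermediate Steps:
G = -6
Y = -6124
Mul(Add(-43430, Add(Add(a, -16552), Y)), Add(25651, Mul(-9346, G))) = Mul(Add(-43430, Add(Add(4366, -16552), -6124)), Add(25651, Mul(-9346, -6))) = Mul(Add(-43430, Add(-12186, -6124)), Add(25651, 56076)) = Mul(Add(-43430, -18310), 81727) = Mul(-61740, 81727) = -5045824980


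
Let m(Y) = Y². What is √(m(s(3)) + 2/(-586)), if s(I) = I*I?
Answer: 2*√1738369/293 ≈ 8.9998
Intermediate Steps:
s(I) = I²
√(m(s(3)) + 2/(-586)) = √((3²)² + 2/(-586)) = √(9² + 2*(-1/586)) = √(81 - 1/293) = √(23732/293) = 2*√1738369/293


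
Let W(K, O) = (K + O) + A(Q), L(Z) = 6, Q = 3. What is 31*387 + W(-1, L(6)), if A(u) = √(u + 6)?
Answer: 12005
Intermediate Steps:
A(u) = √(6 + u)
W(K, O) = 3 + K + O (W(K, O) = (K + O) + √(6 + 3) = (K + O) + √9 = (K + O) + 3 = 3 + K + O)
31*387 + W(-1, L(6)) = 31*387 + (3 - 1 + 6) = 11997 + 8 = 12005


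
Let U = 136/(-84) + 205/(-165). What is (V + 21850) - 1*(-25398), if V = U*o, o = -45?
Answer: 3648011/77 ≈ 47377.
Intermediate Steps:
U = -661/231 (U = 136*(-1/84) + 205*(-1/165) = -34/21 - 41/33 = -661/231 ≈ -2.8615)
V = 9915/77 (V = -661/231*(-45) = 9915/77 ≈ 128.77)
(V + 21850) - 1*(-25398) = (9915/77 + 21850) - 1*(-25398) = 1692365/77 + 25398 = 3648011/77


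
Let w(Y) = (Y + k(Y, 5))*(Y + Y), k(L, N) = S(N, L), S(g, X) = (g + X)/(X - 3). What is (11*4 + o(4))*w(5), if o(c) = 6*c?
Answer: 6800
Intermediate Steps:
S(g, X) = (X + g)/(-3 + X)
k(L, N) = (L + N)/(-3 + L)
w(Y) = 2*Y*(Y + (5 + Y)/(-3 + Y)) (w(Y) = (Y + (Y + 5)/(-3 + Y))*(Y + Y) = (Y + (5 + Y)/(-3 + Y))*(2*Y) = 2*Y*(Y + (5 + Y)/(-3 + Y)))
(11*4 + o(4))*w(5) = (11*4 + 6*4)*(2*5*(5 + 5 + 5*(-3 + 5))/(-3 + 5)) = (44 + 24)*(2*5*(5 + 5 + 5*2)/2) = 68*(2*5*(½)*(5 + 5 + 10)) = 68*(2*5*(½)*20) = 68*100 = 6800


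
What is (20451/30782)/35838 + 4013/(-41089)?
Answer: -1475387367323/15109319889708 ≈ -0.097648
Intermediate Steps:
(20451/30782)/35838 + 4013/(-41089) = (20451*(1/30782))*(1/35838) + 4013*(-1/41089) = (20451/30782)*(1/35838) - 4013/41089 = 6817/367721772 - 4013/41089 = -1475387367323/15109319889708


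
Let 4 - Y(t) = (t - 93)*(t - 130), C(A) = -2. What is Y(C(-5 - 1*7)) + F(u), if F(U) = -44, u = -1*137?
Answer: -12580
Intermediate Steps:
u = -137
Y(t) = 4 - (-130 + t)*(-93 + t) (Y(t) = 4 - (t - 93)*(t - 130) = 4 - (-93 + t)*(-130 + t) = 4 - (-130 + t)*(-93 + t))
Y(C(-5 - 1*7)) + F(u) = (-12086 - 1*(-2)² + 223*(-2)) - 44 = (-12086 - 1*4 - 446) - 44 = (-12086 - 4 - 446) - 44 = -12536 - 44 = -12580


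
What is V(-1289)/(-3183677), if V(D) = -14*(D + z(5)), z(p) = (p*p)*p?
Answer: -2328/454811 ≈ -0.0051186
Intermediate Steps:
z(p) = p**3 (z(p) = p**2*p = p**3)
V(D) = -1750 - 14*D (V(D) = -14*(D + 5**3) = -14*(D + 125) = -14*(125 + D) = -1750 - 14*D)
V(-1289)/(-3183677) = (-1750 - 14*(-1289))/(-3183677) = (-1750 + 18046)*(-1/3183677) = 16296*(-1/3183677) = -2328/454811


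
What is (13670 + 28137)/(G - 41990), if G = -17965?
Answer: -41807/59955 ≈ -0.69731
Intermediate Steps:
(13670 + 28137)/(G - 41990) = (13670 + 28137)/(-17965 - 41990) = 41807/(-59955) = 41807*(-1/59955) = -41807/59955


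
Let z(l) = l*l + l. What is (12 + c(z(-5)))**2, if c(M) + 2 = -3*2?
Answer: 16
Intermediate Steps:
z(l) = l + l**2 (z(l) = l**2 + l = l + l**2)
c(M) = -8 (c(M) = -2 - 3*2 = -2 - 6 = -8)
(12 + c(z(-5)))**2 = (12 - 8)**2 = 4**2 = 16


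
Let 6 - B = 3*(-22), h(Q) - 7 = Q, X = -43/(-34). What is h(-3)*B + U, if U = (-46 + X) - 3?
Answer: 8169/34 ≈ 240.26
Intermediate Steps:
X = 43/34 (X = -43*(-1/34) = 43/34 ≈ 1.2647)
h(Q) = 7 + Q
U = -1623/34 (U = (-46 + 43/34) - 3 = -1521/34 - 3 = -1623/34 ≈ -47.735)
B = 72 (B = 6 - 3*(-22) = 6 - 1*(-66) = 6 + 66 = 72)
h(-3)*B + U = (7 - 3)*72 - 1623/34 = 4*72 - 1623/34 = 288 - 1623/34 = 8169/34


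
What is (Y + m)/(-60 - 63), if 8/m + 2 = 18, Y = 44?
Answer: -89/246 ≈ -0.36179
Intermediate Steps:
m = ½ (m = 8/(-2 + 18) = 8/16 = 8*(1/16) = ½ ≈ 0.50000)
(Y + m)/(-60 - 63) = (44 + ½)/(-60 - 63) = (89/2)/(-123) = -1/123*89/2 = -89/246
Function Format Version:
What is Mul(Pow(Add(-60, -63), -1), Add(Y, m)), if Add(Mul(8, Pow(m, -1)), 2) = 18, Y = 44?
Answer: Rational(-89, 246) ≈ -0.36179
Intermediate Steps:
m = Rational(1, 2) (m = Mul(8, Pow(Add(-2, 18), -1)) = Mul(8, Pow(16, -1)) = Mul(8, Rational(1, 16)) = Rational(1, 2) ≈ 0.50000)
Mul(Pow(Add(-60, -63), -1), Add(Y, m)) = Mul(Pow(Add(-60, -63), -1), Add(44, Rational(1, 2))) = Mul(Pow(-123, -1), Rational(89, 2)) = Mul(Rational(-1, 123), Rational(89, 2)) = Rational(-89, 246)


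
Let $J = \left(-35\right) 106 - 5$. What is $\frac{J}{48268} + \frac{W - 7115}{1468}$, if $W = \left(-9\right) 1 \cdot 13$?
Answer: $- \frac{88631949}{17714356} \approx -5.0034$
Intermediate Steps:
$J = -3715$ ($J = -3710 - 5 = -3715$)
$W = -117$ ($W = \left(-9\right) 13 = -117$)
$\frac{J}{48268} + \frac{W - 7115}{1468} = - \frac{3715}{48268} + \frac{-117 - 7115}{1468} = \left(-3715\right) \frac{1}{48268} + \left(-117 - 7115\right) \frac{1}{1468} = - \frac{3715}{48268} - \frac{1808}{367} = - \frac{88631949}{17714356}$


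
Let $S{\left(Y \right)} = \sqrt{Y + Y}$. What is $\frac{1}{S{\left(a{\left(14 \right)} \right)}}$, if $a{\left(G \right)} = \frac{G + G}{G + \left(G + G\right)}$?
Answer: $\frac{\sqrt{3}}{2} \approx 0.86602$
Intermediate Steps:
$a{\left(G \right)} = \frac{2}{3}$ ($a{\left(G \right)} = \frac{2 G}{G + 2 G} = \frac{2 G}{3 G} = 2 G \frac{1}{3 G} = \frac{2}{3}$)
$S{\left(Y \right)} = \sqrt{2} \sqrt{Y}$ ($S{\left(Y \right)} = \sqrt{2 Y} = \sqrt{2} \sqrt{Y}$)
$\frac{1}{S{\left(a{\left(14 \right)} \right)}} = \frac{1}{\sqrt{2} \sqrt{\frac{2}{3}}} = \frac{1}{\sqrt{2} \frac{\sqrt{6}}{3}} = \frac{1}{\frac{2}{3} \sqrt{3}} = \frac{\sqrt{3}}{2}$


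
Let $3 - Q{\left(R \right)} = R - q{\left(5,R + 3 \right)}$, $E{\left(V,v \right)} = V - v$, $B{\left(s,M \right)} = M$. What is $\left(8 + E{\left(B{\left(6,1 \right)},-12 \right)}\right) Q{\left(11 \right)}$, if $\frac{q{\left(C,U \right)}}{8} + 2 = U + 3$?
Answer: $2352$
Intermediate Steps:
$q{\left(C,U \right)} = 8 + 8 U$ ($q{\left(C,U \right)} = -16 + 8 \left(U + 3\right) = -16 + 8 \left(3 + U\right) = -16 + \left(24 + 8 U\right) = 8 + 8 U$)
$Q{\left(R \right)} = 35 + 7 R$ ($Q{\left(R \right)} = 3 - \left(R - \left(8 + 8 \left(R + 3\right)\right)\right) = 3 - \left(R - \left(8 + 8 \left(3 + R\right)\right)\right) = 3 - \left(R - \left(8 + \left(24 + 8 R\right)\right)\right) = 3 - \left(R - \left(32 + 8 R\right)\right) = 3 - \left(-32 - 7 R\right) = 3 + \left(32 + 7 R\right) = 35 + 7 R$)
$\left(8 + E{\left(B{\left(6,1 \right)},-12 \right)}\right) Q{\left(11 \right)} = \left(8 + \left(1 - -12\right)\right) \left(35 + 7 \cdot 11\right) = \left(8 + \left(1 + 12\right)\right) \left(35 + 77\right) = \left(8 + 13\right) 112 = 21 \cdot 112 = 2352$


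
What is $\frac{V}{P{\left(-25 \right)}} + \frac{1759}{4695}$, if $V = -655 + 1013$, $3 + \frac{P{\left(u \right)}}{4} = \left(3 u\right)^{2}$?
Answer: $\frac{6872867}{17596860} \approx 0.39057$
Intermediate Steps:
$P{\left(u \right)} = -12 + 36 u^{2}$ ($P{\left(u \right)} = -12 + 4 \left(3 u\right)^{2} = -12 + 4 \cdot 9 u^{2} = -12 + 36 u^{2}$)
$V = 358$
$\frac{V}{P{\left(-25 \right)}} + \frac{1759}{4695} = \frac{358}{-12 + 36 \left(-25\right)^{2}} + \frac{1759}{4695} = \frac{358}{-12 + 36 \cdot 625} + 1759 \cdot \frac{1}{4695} = \frac{358}{-12 + 22500} + \frac{1759}{4695} = \frac{358}{22488} + \frac{1759}{4695} = 358 \cdot \frac{1}{22488} + \frac{1759}{4695} = \frac{179}{11244} + \frac{1759}{4695} = \frac{6872867}{17596860}$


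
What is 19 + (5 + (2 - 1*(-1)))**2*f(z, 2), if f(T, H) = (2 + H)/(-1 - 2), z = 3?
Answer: -199/3 ≈ -66.333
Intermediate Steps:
f(T, H) = -2/3 - H/3 (f(T, H) = (2 + H)/(-3) = (2 + H)*(-1/3) = -2/3 - H/3)
19 + (5 + (2 - 1*(-1)))**2*f(z, 2) = 19 + (5 + (2 - 1*(-1)))**2*(-2/3 - 1/3*2) = 19 + (5 + (2 + 1))**2*(-2/3 - 2/3) = 19 + (5 + 3)**2*(-4/3) = 19 + 8**2*(-4/3) = 19 + 64*(-4/3) = 19 - 256/3 = -199/3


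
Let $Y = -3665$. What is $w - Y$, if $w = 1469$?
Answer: $5134$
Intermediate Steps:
$w - Y = 1469 - -3665 = 1469 + 3665 = 5134$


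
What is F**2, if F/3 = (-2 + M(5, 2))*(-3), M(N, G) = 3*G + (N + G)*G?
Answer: 26244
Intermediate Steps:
M(N, G) = 3*G + G*(G + N) (M(N, G) = 3*G + (G + N)*G = 3*G + G*(G + N))
F = -162 (F = 3*((-2 + 2*(3 + 2 + 5))*(-3)) = 3*((-2 + 2*10)*(-3)) = 3*((-2 + 20)*(-3)) = 3*(18*(-3)) = 3*(-54) = -162)
F**2 = (-162)**2 = 26244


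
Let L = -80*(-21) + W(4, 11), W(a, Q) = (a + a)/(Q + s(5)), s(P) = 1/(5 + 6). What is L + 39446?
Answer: 2508730/61 ≈ 41127.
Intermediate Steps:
s(P) = 1/11
W(a, Q) = 2*a/(1/11 + Q) (W(a, Q) = (a + a)/(Q + 1/11) = (2*a)/(1/11 + Q) = 2*a/(1/11 + Q))
L = 102524/61 (L = -80*(-21) + 22*4/(1 + 11*11) = 1680 + 22*4/(1 + 121) = 1680 + 22*4/122 = 1680 + 22*4*(1/122) = 1680 + 44/61 = 102524/61 ≈ 1680.7)
L + 39446 = 102524/61 + 39446 = 2508730/61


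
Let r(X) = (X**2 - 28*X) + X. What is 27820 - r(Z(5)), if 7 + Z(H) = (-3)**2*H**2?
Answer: -13818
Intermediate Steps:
Z(H) = -7 + 9*H**2 (Z(H) = -7 + (-3)**2*H**2 = -7 + 9*H**2)
r(X) = X**2 - 27*X
27820 - r(Z(5)) = 27820 - (-7 + 9*5**2)*(-27 + (-7 + 9*5**2)) = 27820 - (-7 + 9*25)*(-27 + (-7 + 9*25)) = 27820 - (-7 + 225)*(-27 + (-7 + 225)) = 27820 - 218*(-27 + 218) = 27820 - 218*191 = 27820 - 1*41638 = 27820 - 41638 = -13818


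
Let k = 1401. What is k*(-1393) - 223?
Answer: -1951816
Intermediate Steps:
k*(-1393) - 223 = 1401*(-1393) - 223 = -1951593 - 223 = -1951816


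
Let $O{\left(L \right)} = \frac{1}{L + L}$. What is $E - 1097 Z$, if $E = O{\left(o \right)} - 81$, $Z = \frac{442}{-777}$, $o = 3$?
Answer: $\frac{844133}{1554} \approx 543.2$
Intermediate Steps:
$O{\left(L \right)} = \frac{1}{2 L}$
$Z = - \frac{442}{777}$ ($Z = 442 \left(- \frac{1}{777}\right) = - \frac{442}{777} \approx -0.56885$)
$E = - \frac{485}{6}$ ($E = \frac{1}{2 \cdot 3} - 81 = \frac{1}{2} \cdot \frac{1}{3} - 81 = \frac{1}{6} - 81 = - \frac{485}{6} \approx -80.833$)
$E - 1097 Z = - \frac{485}{6} - - \frac{484874}{777} = - \frac{485}{6} + \frac{484874}{777} = \frac{844133}{1554}$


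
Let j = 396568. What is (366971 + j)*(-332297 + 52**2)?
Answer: -251657109627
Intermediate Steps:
(366971 + j)*(-332297 + 52**2) = (366971 + 396568)*(-332297 + 52**2) = 763539*(-332297 + 2704) = 763539*(-329593) = -251657109627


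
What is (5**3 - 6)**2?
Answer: 14161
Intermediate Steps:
(5**3 - 6)**2 = (125 - 6)**2 = 119**2 = 14161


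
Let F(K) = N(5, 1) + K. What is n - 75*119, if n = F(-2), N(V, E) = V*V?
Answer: -8902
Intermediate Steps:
N(V, E) = V²
F(K) = 25 + K (F(K) = 5² + K = 25 + K)
n = 23 (n = 25 - 2 = 23)
n - 75*119 = 23 - 75*119 = 23 - 8925 = -8902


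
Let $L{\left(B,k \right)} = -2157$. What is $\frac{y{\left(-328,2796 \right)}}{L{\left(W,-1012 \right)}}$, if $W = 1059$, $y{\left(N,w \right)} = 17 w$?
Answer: $- \frac{15844}{719} \approx -22.036$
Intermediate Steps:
$\frac{y{\left(-328,2796 \right)}}{L{\left(W,-1012 \right)}} = \frac{17 \cdot 2796}{-2157} = 47532 \left(- \frac{1}{2157}\right) = - \frac{15844}{719}$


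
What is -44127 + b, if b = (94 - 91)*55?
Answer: -43962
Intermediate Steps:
b = 165 (b = 3*55 = 165)
-44127 + b = -44127 + 165 = -43962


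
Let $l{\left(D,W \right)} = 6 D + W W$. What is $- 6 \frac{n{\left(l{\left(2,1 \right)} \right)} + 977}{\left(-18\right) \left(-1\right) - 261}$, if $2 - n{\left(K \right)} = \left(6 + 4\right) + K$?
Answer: $\frac{1912}{81} \approx 23.605$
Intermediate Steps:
$l{\left(D,W \right)} = W^{2} + 6 D$ ($l{\left(D,W \right)} = 6 D + W^{2} = W^{2} + 6 D$)
$n{\left(K \right)} = -8 - K$ ($n{\left(K \right)} = 2 - \left(\left(6 + 4\right) + K\right) = 2 - \left(10 + K\right) = -8 - K$)
$- 6 \frac{n{\left(l{\left(2,1 \right)} \right)} + 977}{\left(-18\right) \left(-1\right) - 261} = - 6 \frac{\left(-8 - \left(1^{2} + 6 \cdot 2\right)\right) + 977}{\left(-18\right) \left(-1\right) - 261} = - 6 \frac{\left(-8 - \left(1 + 12\right)\right) + 977}{18 - 261} = - 6 \frac{\left(-8 - 13\right) + 977}{-243} = - 6 \left(\left(-8 - 13\right) + 977\right) \left(- \frac{1}{243}\right) = - 6 \left(-21 + 977\right) \left(- \frac{1}{243}\right) = - 6 \cdot 956 \left(- \frac{1}{243}\right) = \left(-6\right) \left(- \frac{956}{243}\right) = \frac{1912}{81}$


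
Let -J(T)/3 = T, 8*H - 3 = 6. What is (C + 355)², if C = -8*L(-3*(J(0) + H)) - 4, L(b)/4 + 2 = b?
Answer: 273529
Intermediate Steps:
H = 9/8 (H = 3/8 + (⅛)*6 = 3/8 + ¾ = 9/8 ≈ 1.1250)
J(T) = -3*T
L(b) = -8 + 4*b
C = 168 (C = -8*(-8 + 4*(-3*(-3*0 + 9/8))) - 4 = -8*(-8 + 4*(-3*(0 + 9/8))) - 4 = -8*(-8 + 4*(-3*9/8)) - 4 = -8*(-8 + 4*(-27/8)) - 4 = -8*(-8 - 27/2) - 4 = -8*(-43/2) - 4 = 172 - 4 = 168)
(C + 355)² = (168 + 355)² = 523² = 273529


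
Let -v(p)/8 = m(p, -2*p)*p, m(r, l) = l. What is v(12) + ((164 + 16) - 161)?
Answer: 2323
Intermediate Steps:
v(p) = 16*p² (v(p) = -8*(-2*p)*p = -(-16)*p² = 16*p²)
v(12) + ((164 + 16) - 161) = 16*12² + ((164 + 16) - 161) = 16*144 + (180 - 161) = 2304 + 19 = 2323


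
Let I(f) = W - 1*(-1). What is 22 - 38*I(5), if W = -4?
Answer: 136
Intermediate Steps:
I(f) = -3 (I(f) = -4 - 1*(-1) = -4 + 1 = -3)
22 - 38*I(5) = 22 - 38*(-3) = 22 + 114 = 136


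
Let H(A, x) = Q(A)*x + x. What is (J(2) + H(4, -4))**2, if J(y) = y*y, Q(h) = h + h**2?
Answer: 6400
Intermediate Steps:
J(y) = y**2
H(A, x) = x + A*x*(1 + A) (H(A, x) = (A*(1 + A))*x + x = A*x*(1 + A) + x = x + A*x*(1 + A))
(J(2) + H(4, -4))**2 = (2**2 - 4*(1 + 4*(1 + 4)))**2 = (4 - 4*(1 + 4*5))**2 = (4 - 4*(1 + 20))**2 = (4 - 4*21)**2 = (4 - 84)**2 = (-80)**2 = 6400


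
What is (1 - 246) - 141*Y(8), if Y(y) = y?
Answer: -1373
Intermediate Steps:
(1 - 246) - 141*Y(8) = (1 - 246) - 141*8 = -245 - 1128 = -1373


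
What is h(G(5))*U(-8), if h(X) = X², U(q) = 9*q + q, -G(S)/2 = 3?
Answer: -2880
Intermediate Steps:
G(S) = -6 (G(S) = -2*3 = -6)
U(q) = 10*q
h(G(5))*U(-8) = (-6)²*(10*(-8)) = 36*(-80) = -2880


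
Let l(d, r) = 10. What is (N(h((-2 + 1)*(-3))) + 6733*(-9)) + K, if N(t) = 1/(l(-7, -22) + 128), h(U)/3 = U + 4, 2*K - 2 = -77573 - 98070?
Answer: -10240807/69 ≈ -1.4842e+5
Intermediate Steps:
K = -175641/2 (K = 1 + (-77573 - 98070)/2 = 1 + (½)*(-175643) = 1 - 175643/2 = -175641/2 ≈ -87821.)
h(U) = 12 + 3*U (h(U) = 3*(U + 4) = 3*(4 + U) = 12 + 3*U)
N(t) = 1/138 (N(t) = 1/(10 + 128) = 1/138)
(N(h((-2 + 1)*(-3))) + 6733*(-9)) + K = (1/138 + 6733*(-9)) - 175641/2 = (1/138 - 60597) - 175641/2 = -8362385/138 - 175641/2 = -10240807/69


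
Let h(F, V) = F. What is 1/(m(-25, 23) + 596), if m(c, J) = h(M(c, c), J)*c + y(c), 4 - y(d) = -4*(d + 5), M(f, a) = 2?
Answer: 1/470 ≈ 0.0021277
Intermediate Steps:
y(d) = 24 + 4*d (y(d) = 4 - (-4)*(d + 5) = 4 - (-4)*(5 + d) = 4 - (-20 - 4*d) = 4 + (20 + 4*d) = 24 + 4*d)
m(c, J) = 24 + 6*c (m(c, J) = 2*c + (24 + 4*c) = 24 + 6*c)
1/(m(-25, 23) + 596) = 1/((24 + 6*(-25)) + 596) = 1/((24 - 150) + 596) = 1/(-126 + 596) = 1/470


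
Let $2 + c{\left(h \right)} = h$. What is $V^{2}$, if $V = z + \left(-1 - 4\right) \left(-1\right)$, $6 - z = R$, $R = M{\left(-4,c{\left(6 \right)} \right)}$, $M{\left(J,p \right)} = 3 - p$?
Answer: $144$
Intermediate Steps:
$c{\left(h \right)} = -2 + h$
$R = -1$ ($R = 3 - \left(-2 + 6\right) = 3 - 4 = -1$)
$z = 7$ ($z = 6 - -1 = 6 + 1 = 7$)
$V = 12$ ($V = 7 + \left(-1 - 4\right) \left(-1\right) = 7 - -5 = 7 + 5 = 12$)
$V^{2} = 12^{2} = 144$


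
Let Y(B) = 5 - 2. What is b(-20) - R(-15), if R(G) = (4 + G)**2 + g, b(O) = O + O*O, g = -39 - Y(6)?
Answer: 301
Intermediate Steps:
Y(B) = 3
g = -42 (g = -39 - 1*3 = -39 - 3 = -42)
b(O) = O + O**2
R(G) = -42 + (4 + G)**2 (R(G) = (4 + G)**2 - 42 = -42 + (4 + G)**2)
b(-20) - R(-15) = -20*(1 - 20) - (-42 + (4 - 15)**2) = -20*(-19) - (-42 + (-11)**2) = 380 - (-42 + 121) = 380 - 1*79 = 380 - 79 = 301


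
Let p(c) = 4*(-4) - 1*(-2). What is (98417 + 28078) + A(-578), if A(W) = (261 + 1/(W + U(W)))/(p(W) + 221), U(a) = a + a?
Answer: 45404314883/358938 ≈ 1.2650e+5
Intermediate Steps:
U(a) = 2*a
p(c) = -14 (p(c) = -16 + 2 = -14)
A(W) = 29/23 + 1/(621*W) (A(W) = (261 + 1/(W + 2*W))/(-14 + 221) = (261 + 1/(3*W))/207 = (261 + 1/(3*W))*(1/207) = 29/23 + 1/(621*W))
(98417 + 28078) + A(-578) = (98417 + 28078) + (1/621)*(1 + 783*(-578))/(-578) = 126495 + (1/621)*(-1/578)*(1 - 452574) = 126495 + (1/621)*(-1/578)*(-452573) = 126495 + 452573/358938 = 45404314883/358938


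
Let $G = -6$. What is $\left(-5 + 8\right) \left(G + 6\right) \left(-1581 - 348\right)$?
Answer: $0$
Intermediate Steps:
$\left(-5 + 8\right) \left(G + 6\right) \left(-1581 - 348\right) = \left(-5 + 8\right) \left(-6 + 6\right) \left(-1581 - 348\right) = 3 \cdot 0 \left(-1929\right) = 0 \left(-1929\right) = 0$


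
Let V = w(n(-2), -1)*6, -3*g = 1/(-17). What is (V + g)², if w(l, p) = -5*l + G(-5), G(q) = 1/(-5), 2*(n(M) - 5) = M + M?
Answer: 540609001/65025 ≈ 8313.9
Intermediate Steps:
n(M) = 5 + M (n(M) = 5 + (M + M)/2 = 5 + (2*M)/2 = 5 + M)
G(q) = -⅕
w(l, p) = -⅕ - 5*l (w(l, p) = -5*l - ⅕ = -⅕ - 5*l)
g = 1/51 (g = -1/(3*(-17)) = -(-1)/(3*17) = -⅓*(-1/17) = 1/51 ≈ 0.019608)
V = -456/5 (V = (-⅕ - 5*(5 - 2))*6 = (-⅕ - 5*3)*6 = (-⅕ - 15)*6 = -76/5*6 = -456/5 ≈ -91.200)
(V + g)² = (-456/5 + 1/51)² = (-23251/255)² = 540609001/65025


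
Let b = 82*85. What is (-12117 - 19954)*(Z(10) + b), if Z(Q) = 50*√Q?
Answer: -223534870 - 1603550*√10 ≈ -2.2861e+8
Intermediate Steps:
b = 6970
(-12117 - 19954)*(Z(10) + b) = (-12117 - 19954)*(50*√10 + 6970) = -32071*(6970 + 50*√10) = -223534870 - 1603550*√10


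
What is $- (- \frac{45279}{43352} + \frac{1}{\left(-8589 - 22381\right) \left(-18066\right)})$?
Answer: $\frac{6333445619557}{6063904568760} \approx 1.0445$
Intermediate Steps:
$- (- \frac{45279}{43352} + \frac{1}{\left(-8589 - 22381\right) \left(-18066\right)}) = - (\left(-45279\right) \frac{1}{43352} + \frac{1}{-30970} \left(- \frac{1}{18066}\right)) = - (- \frac{45279}{43352} - - \frac{1}{559504020}) = - (- \frac{45279}{43352} + \frac{1}{559504020}) = \left(-1\right) \left(- \frac{6333445619557}{6063904568760}\right) = \frac{6333445619557}{6063904568760}$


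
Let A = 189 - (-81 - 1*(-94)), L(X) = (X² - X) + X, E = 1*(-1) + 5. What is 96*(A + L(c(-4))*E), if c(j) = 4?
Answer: 23040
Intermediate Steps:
E = 4 (E = -1 + 5 = 4)
L(X) = X²
A = 176 (A = 189 - (-81 + 94) = 189 - 1*13 = 189 - 13 = 176)
96*(A + L(c(-4))*E) = 96*(176 + 4²*4) = 96*(176 + 16*4) = 96*(176 + 64) = 96*240 = 23040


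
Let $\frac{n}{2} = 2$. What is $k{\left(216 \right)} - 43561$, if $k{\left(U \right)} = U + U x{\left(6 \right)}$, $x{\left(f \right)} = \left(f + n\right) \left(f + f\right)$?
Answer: $-17425$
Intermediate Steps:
$n = 4$ ($n = 2 \cdot 2 = 4$)
$x{\left(f \right)} = 2 f \left(4 + f\right)$ ($x{\left(f \right)} = \left(f + 4\right) \left(f + f\right) = \left(4 + f\right) 2 f = 2 f \left(4 + f\right)$)
$k{\left(U \right)} = 121 U$ ($k{\left(U \right)} = U + U 2 \cdot 6 \left(4 + 6\right) = U + U 2 \cdot 6 \cdot 10 = U + U 120 = U + 120 U = 121 U$)
$k{\left(216 \right)} - 43561 = 121 \cdot 216 - 43561 = 26136 - 43561 = -17425$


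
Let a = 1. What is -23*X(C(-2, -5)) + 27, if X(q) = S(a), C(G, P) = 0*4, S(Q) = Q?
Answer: 4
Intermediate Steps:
C(G, P) = 0
X(q) = 1
-23*X(C(-2, -5)) + 27 = -23*1 + 27 = -23 + 27 = 4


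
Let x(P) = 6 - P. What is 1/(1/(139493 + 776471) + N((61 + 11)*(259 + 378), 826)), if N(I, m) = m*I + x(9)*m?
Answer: 915964/34697802653305 ≈ 2.6398e-8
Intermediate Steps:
N(I, m) = -3*m + I*m (N(I, m) = m*I + (6 - 1*9)*m = I*m + (6 - 9)*m = I*m - 3*m = -3*m + I*m)
1/(1/(139493 + 776471) + N((61 + 11)*(259 + 378), 826)) = 1/(1/(139493 + 776471) + 826*(-3 + (61 + 11)*(259 + 378))) = 1/(1/915964 + 826*(-3 + 72*637)) = 1/(1/915964 + 826*(-3 + 45864)) = 1/(1/915964 + 826*45861) = 1/(1/915964 + 37881186) = 1/(34697802653305/915964) = 915964/34697802653305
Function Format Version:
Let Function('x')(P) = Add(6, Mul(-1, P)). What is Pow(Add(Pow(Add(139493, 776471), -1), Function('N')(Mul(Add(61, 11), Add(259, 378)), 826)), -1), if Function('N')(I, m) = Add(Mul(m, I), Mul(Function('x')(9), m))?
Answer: Rational(915964, 34697802653305) ≈ 2.6398e-8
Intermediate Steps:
Function('N')(I, m) = Add(Mul(-3, m), Mul(I, m)) (Function('N')(I, m) = Add(Mul(m, I), Mul(Add(6, Mul(-1, 9)), m)) = Add(Mul(I, m), Mul(Add(6, -9), m)) = Add(Mul(I, m), Mul(-3, m)) = Add(Mul(-3, m), Mul(I, m)))
Pow(Add(Pow(Add(139493, 776471), -1), Function('N')(Mul(Add(61, 11), Add(259, 378)), 826)), -1) = Pow(Add(Pow(Add(139493, 776471), -1), Mul(826, Add(-3, Mul(Add(61, 11), Add(259, 378))))), -1) = Pow(Add(Pow(915964, -1), Mul(826, Add(-3, Mul(72, 637)))), -1) = Pow(Add(Rational(1, 915964), Mul(826, Add(-3, 45864))), -1) = Pow(Add(Rational(1, 915964), Mul(826, 45861)), -1) = Pow(Add(Rational(1, 915964), 37881186), -1) = Pow(Rational(34697802653305, 915964), -1) = Rational(915964, 34697802653305)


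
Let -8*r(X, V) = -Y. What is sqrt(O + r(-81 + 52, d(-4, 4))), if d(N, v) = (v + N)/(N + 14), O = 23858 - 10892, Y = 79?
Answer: sqrt(207614)/4 ≈ 113.91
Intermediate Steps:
O = 12966
d(N, v) = (N + v)/(14 + N)
r(X, V) = 79/8 (r(X, V) = -(-1)*79/8 = -1/8*(-79) = 79/8)
sqrt(O + r(-81 + 52, d(-4, 4))) = sqrt(12966 + 79/8) = sqrt(103807/8) = sqrt(207614)/4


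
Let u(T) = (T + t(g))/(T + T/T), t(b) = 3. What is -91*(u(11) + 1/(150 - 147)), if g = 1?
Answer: -273/2 ≈ -136.50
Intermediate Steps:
u(T) = (3 + T)/(1 + T) (u(T) = (T + 3)/(T + T/T) = (3 + T)/(T + 1) = (3 + T)/(1 + T))
-91*(u(11) + 1/(150 - 147)) = -91*((3 + 11)/(1 + 11) + 1/(150 - 147)) = -91*(14/12 + 1/3) = -91*((1/12)*14 + 1/3) = -91*(7/6 + 1/3) = -91*3/2 = -273/2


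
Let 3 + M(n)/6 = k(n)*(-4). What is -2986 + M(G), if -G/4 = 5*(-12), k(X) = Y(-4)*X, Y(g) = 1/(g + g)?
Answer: -2284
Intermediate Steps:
Y(g) = 1/(2*g)
k(X) = -X/8 (k(X) = ((½)/(-4))*X = ((½)*(-¼))*X = -X/8)
G = 240 (G = -20*(-12) = -4*(-60) = 240)
M(n) = -18 + 3*n (M(n) = -18 + 6*(-n/8*(-4)) = -18 + 6*(n/2) = -18 + 3*n)
-2986 + M(G) = -2986 + (-18 + 3*240) = -2986 + (-18 + 720) = -2986 + 702 = -2284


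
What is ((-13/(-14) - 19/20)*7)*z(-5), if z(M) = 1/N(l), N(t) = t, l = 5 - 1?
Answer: -3/80 ≈ -0.037500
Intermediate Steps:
l = 4
z(M) = 1/4
((-13/(-14) - 19/20)*7)*z(-5) = ((-13/(-14) - 19/20)*7)*(1/4) = ((-13*(-1/14) - 19*1/20)*7)*(1/4) = ((13/14 - 19/20)*7)*(1/4) = -3/140*7*(1/4) = -3/20*1/4 = -3/80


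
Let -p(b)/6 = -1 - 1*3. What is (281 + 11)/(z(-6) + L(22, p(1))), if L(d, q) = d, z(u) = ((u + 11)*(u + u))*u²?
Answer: -146/1069 ≈ -0.13658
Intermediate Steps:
p(b) = 24 (p(b) = -6*(-1 - 1*3) = -6*(-1 - 3) = -6*(-4) = 24)
z(u) = 2*u³*(11 + u) (z(u) = ((11 + u)*(2*u))*u² = (2*u*(11 + u))*u² = 2*u³*(11 + u))
(281 + 11)/(z(-6) + L(22, p(1))) = (281 + 11)/(2*(-6)³*(11 - 6) + 22) = 292/(2*(-216)*5 + 22) = 292/(-2160 + 22) = 292/(-2138) = 292*(-1/2138) = -146/1069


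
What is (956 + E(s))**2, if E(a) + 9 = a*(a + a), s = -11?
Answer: 1413721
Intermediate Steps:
E(a) = -9 + 2*a**2 (E(a) = -9 + a*(a + a) = -9 + a*(2*a) = -9 + 2*a**2)
(956 + E(s))**2 = (956 + (-9 + 2*(-11)**2))**2 = (956 + (-9 + 2*121))**2 = (956 + (-9 + 242))**2 = (956 + 233)**2 = 1189**2 = 1413721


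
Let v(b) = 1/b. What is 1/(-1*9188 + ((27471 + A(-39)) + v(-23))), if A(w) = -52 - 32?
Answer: 23/418576 ≈ 5.4948e-5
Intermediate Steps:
A(w) = -84
1/(-1*9188 + ((27471 + A(-39)) + v(-23))) = 1/(-1*9188 + ((27471 - 84) + 1/(-23))) = 1/(-9188 + (27387 - 1/23)) = 1/(-9188 + 629900/23) = 1/(418576/23) = 23/418576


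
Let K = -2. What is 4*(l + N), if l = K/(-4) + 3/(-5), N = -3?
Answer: -62/5 ≈ -12.400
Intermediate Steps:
l = -⅒ (l = -2/(-4) + 3/(-5) = -2*(-¼) + 3*(-⅕) = ½ - ⅗ = -⅒ ≈ -0.10000)
4*(l + N) = 4*(-⅒ - 3) = 4*(-31/10) = -62/5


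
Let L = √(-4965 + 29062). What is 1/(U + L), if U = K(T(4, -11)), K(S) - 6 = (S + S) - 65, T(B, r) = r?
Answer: 81/17536 + √24097/17536 ≈ 0.013471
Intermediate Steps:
K(S) = -59 + 2*S (K(S) = 6 + ((S + S) - 65) = 6 + (2*S - 65) = 6 + (-65 + 2*S) = -59 + 2*S)
U = -81 (U = -59 + 2*(-11) = -59 - 22 = -81)
L = √24097 ≈ 155.23
1/(U + L) = 1/(-81 + √24097)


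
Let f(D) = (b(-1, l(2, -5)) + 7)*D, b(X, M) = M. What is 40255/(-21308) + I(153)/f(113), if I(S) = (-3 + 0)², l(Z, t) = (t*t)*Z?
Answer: -86363561/45748276 ≈ -1.8878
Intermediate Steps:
l(Z, t) = Z*t² (l(Z, t) = t²*Z = Z*t²)
I(S) = 9 (I(S) = (-3)² = 9)
f(D) = 57*D (f(D) = (2*(-5)² + 7)*D = (2*25 + 7)*D = (50 + 7)*D = 57*D)
40255/(-21308) + I(153)/f(113) = 40255/(-21308) + 9/((57*113)) = 40255*(-1/21308) + 9/6441 = -40255/21308 + 9*(1/6441) = -40255/21308 + 3/2147 = -86363561/45748276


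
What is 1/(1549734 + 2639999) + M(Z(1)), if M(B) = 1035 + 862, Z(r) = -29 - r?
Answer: 7947923502/4189733 ≈ 1897.0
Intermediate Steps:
M(B) = 1897
1/(1549734 + 2639999) + M(Z(1)) = 1/(1549734 + 2639999) + 1897 = 1/4189733 + 1897 = 7947923502/4189733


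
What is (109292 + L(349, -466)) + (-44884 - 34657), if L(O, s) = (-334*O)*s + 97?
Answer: 54349604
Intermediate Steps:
L(O, s) = 97 - 334*O*s (L(O, s) = -334*O*s + 97 = 97 - 334*O*s)
(109292 + L(349, -466)) + (-44884 - 34657) = (109292 + (97 - 334*349*(-466))) + (-44884 - 34657) = (109292 + (97 + 54319756)) - 79541 = (109292 + 54319853) - 79541 = 54429145 - 79541 = 54349604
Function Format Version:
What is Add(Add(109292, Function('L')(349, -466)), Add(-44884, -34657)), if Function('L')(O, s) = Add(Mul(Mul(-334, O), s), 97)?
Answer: 54349604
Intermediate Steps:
Function('L')(O, s) = Add(97, Mul(-334, O, s)) (Function('L')(O, s) = Add(Mul(-334, O, s), 97) = Add(97, Mul(-334, O, s)))
Add(Add(109292, Function('L')(349, -466)), Add(-44884, -34657)) = Add(Add(109292, Add(97, Mul(-334, 349, -466))), Add(-44884, -34657)) = Add(Add(109292, Add(97, 54319756)), -79541) = Add(Add(109292, 54319853), -79541) = Add(54429145, -79541) = 54349604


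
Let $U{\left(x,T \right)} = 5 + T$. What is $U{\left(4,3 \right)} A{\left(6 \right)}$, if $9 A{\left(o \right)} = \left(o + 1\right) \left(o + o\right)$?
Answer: $\frac{224}{3} \approx 74.667$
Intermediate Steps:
$A{\left(o \right)} = \frac{2 o \left(1 + o\right)}{9}$ ($A{\left(o \right)} = \frac{\left(o + 1\right) \left(o + o\right)}{9} = \frac{\left(1 + o\right) 2 o}{9} = \frac{2 o \left(1 + o\right)}{9}$)
$U{\left(4,3 \right)} A{\left(6 \right)} = \left(5 + 3\right) \frac{2}{9} \cdot 6 \left(1 + 6\right) = 8 \cdot \frac{2}{9} \cdot 6 \cdot 7 = 8 \cdot \frac{28}{3} = \frac{224}{3}$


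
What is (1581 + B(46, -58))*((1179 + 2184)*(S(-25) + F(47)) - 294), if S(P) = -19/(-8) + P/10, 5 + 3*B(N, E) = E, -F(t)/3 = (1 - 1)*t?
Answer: -1114425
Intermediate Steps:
F(t) = 0 (F(t) = -3*(1 - 1)*t = -0*t = -3*0 = 0)
B(N, E) = -5/3 + E/3
S(P) = 19/8 + P/10 (S(P) = -19*(-⅛) + P*(⅒) = 19/8 + P/10)
(1581 + B(46, -58))*((1179 + 2184)*(S(-25) + F(47)) - 294) = (1581 + (-5/3 + (⅓)*(-58)))*((1179 + 2184)*((19/8 + (⅒)*(-25)) + 0) - 294) = (1581 + (-5/3 - 58/3))*(3363*((19/8 - 5/2) + 0) - 294) = (1581 - 21)*(3363*(-⅛ + 0) - 294) = 1560*(3363*(-⅛) - 294) = 1560*(-3363/8 - 294) = 1560*(-5715/8) = -1114425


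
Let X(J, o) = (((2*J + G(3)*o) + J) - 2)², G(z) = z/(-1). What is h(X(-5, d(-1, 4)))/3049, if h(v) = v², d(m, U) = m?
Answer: 38416/3049 ≈ 12.600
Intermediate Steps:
G(z) = -z (G(z) = z*(-1) = -z)
X(J, o) = (-2 - 3*o + 3*J)² (X(J, o) = (((2*J + (-1*3)*o) + J) - 2)² = (((2*J - 3*o) + J) - 2)² = (((-3*o + 2*J) + J) - 2)² = ((-3*o + 3*J) - 2)² = (-2 - 3*o + 3*J)²)
h(X(-5, d(-1, 4)))/3049 = ((2 - 3*(-5) + 3*(-1))²)²/3049 = ((2 + 15 - 3)²)²*(1/3049) = (14²)²*(1/3049) = 196²*(1/3049) = 38416*(1/3049) = 38416/3049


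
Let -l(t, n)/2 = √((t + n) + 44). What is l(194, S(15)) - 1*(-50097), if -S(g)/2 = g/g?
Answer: 50097 - 4*√59 ≈ 50066.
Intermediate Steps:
S(g) = -2 (S(g) = -2*g/g = -2*1 = -2)
l(t, n) = -2*√(44 + n + t) (l(t, n) = -2*√((t + n) + 44) = -2*√((n + t) + 44) = -2*√(44 + n + t))
l(194, S(15)) - 1*(-50097) = -2*√(44 - 2 + 194) - 1*(-50097) = -4*√59 + 50097 = 50097 - 4*√59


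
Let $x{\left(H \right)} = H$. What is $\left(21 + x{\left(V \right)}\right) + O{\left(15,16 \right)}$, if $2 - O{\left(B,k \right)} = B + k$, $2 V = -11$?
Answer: $- \frac{27}{2} \approx -13.5$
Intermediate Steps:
$V = - \frac{11}{2}$ ($V = \frac{1}{2} \left(-11\right) = - \frac{11}{2} \approx -5.5$)
$O{\left(B,k \right)} = 2 - B - k$ ($O{\left(B,k \right)} = 2 - \left(B + k\right) = 2 - B - k$)
$\left(21 + x{\left(V \right)}\right) + O{\left(15,16 \right)} = \left(21 - \frac{11}{2}\right) - 29 = \frac{31}{2} - 29 = - \frac{27}{2}$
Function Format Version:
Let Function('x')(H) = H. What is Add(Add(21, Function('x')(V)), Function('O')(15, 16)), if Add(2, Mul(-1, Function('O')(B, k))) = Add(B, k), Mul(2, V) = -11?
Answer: Rational(-27, 2) ≈ -13.500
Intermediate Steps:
V = Rational(-11, 2) (V = Mul(Rational(1, 2), -11) = Rational(-11, 2) ≈ -5.5000)
Function('O')(B, k) = Add(2, Mul(-1, B), Mul(-1, k)) (Function('O')(B, k) = Add(2, Mul(-1, Add(B, k))) = Add(2, Add(Mul(-1, B), Mul(-1, k))) = Add(2, Mul(-1, B), Mul(-1, k)))
Add(Add(21, Function('x')(V)), Function('O')(15, 16)) = Add(Add(21, Rational(-11, 2)), Add(2, Mul(-1, 15), Mul(-1, 16))) = Add(Rational(31, 2), Add(2, -15, -16)) = Add(Rational(31, 2), -29) = Rational(-27, 2)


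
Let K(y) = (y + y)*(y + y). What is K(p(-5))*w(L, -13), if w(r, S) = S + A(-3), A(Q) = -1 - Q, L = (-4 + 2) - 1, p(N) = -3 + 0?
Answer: -396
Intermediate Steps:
p(N) = -3
L = -3 (L = -2 - 1 = -3)
w(r, S) = 2 + S (w(r, S) = S + (-1 - 1*(-3)) = S + (-1 + 3) = S + 2 = 2 + S)
K(y) = 4*y² (K(y) = (2*y)*(2*y) = 4*y²)
K(p(-5))*w(L, -13) = (4*(-3)²)*(2 - 13) = (4*9)*(-11) = 36*(-11) = -396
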